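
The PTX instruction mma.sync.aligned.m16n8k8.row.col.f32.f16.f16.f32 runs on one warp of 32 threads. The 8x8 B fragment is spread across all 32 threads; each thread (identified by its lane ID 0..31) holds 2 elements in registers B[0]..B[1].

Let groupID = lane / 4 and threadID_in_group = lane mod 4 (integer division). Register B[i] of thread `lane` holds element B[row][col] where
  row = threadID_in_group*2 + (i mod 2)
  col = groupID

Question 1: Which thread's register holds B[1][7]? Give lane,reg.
28,1

c=7→G=7  r=1→T=0,p=1
L=7*4+0=28  i=1=1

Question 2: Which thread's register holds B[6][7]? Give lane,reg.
c=7→G=7  r=6→T=3,p=0
L=7*4+3=31  i=0=0

31,0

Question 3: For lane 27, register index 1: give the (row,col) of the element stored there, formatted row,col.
lane 27: grp=6 (27/4), tig=3 (27%4)
i=1: r=3*2+1=7, c=grp=6

7,6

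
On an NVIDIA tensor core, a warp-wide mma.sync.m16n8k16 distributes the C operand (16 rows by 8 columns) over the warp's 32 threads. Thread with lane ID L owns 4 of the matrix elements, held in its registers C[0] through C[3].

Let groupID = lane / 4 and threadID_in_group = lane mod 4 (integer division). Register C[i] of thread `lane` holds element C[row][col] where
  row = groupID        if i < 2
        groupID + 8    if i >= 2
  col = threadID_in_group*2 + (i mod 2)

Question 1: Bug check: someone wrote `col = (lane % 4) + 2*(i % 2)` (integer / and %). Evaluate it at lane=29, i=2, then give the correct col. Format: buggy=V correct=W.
buggy=1 correct=2

`(lane % 4) + 2*(i % 2)`[29,2]⇒1
29: gr=7,th=1
[2] (7+8,1*2+0) = (15,2)
col: 1 vs 2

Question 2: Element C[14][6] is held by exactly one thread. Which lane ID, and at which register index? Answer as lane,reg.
27,2

r:14=>grp=6,rB=1  c:6=>tig=3,lo=0
L=6*4+3=27  i=1*2+0=2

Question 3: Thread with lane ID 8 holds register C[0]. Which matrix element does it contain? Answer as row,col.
L=8→G=8>>2=2, T=8&3=0
[0]→row 2+0=2  col 0·2+0=0

2,0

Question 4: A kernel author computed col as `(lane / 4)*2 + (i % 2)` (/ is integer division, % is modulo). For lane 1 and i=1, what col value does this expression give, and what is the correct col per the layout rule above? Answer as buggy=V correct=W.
`(lane / 4)*2 + (i % 2)`[1,1]=>1
lane 1=>1/4=0, 1 mod 4=1
i=1  r:0+0=>0  c:2·1+1=>3
col: 1 vs 3

buggy=1 correct=3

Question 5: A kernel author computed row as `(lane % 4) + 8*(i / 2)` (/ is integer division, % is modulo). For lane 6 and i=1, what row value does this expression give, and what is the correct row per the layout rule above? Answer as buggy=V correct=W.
`(lane % 4) + 8*(i / 2)`[6,1]→2
L=6→G=6>>2=1, T=6&3=2
[1]→row 1+0=1  col 2·2+1=5
row: 2 vs 1

buggy=2 correct=1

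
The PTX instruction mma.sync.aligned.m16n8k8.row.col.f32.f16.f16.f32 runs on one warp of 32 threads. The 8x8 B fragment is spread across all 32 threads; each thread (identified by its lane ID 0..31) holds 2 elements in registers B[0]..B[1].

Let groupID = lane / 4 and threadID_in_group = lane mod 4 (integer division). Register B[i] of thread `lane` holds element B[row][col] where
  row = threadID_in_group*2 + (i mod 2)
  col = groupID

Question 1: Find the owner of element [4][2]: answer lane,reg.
10,0

c=2->g=2  r=4->t=2,b0=0
L=2*4+2=10  i=0=0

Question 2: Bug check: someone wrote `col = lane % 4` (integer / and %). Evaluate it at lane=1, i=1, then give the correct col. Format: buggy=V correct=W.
`lane % 4`[1,1]⇒1
lane 1: gr=0 (1/4), th=1 (1%4)
i=1: r=1*2+1=3, c=gr=0
col: 1 vs 0

buggy=1 correct=0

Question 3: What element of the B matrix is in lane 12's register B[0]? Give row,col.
lane 12: gr=3 (12/4), th=0 (12%4)
i=0: r=0*2+0=0, c=gr=3

0,3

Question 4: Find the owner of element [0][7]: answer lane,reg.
28,0

c=7->g=7  r=0->t=0,b0=0
L=7*4+0=28  i=0=0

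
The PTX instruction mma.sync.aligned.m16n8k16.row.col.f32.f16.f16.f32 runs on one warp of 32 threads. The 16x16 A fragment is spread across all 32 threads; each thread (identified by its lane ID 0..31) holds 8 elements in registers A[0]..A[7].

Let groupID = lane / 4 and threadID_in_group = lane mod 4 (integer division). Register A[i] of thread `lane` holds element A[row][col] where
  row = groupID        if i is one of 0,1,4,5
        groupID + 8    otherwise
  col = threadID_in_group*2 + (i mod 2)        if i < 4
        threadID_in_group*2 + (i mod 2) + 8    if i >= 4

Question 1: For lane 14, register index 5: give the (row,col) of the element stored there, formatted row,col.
3,13

14: gid=3,tid=2
[5] (3+0,2*2+1+8) = (3,13)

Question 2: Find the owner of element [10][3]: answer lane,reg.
r=10→G=2,rhi=1  c=3→chi=0,T=1,p=1
L=2*4+1=9  i=0*4+1*2+1=3

9,3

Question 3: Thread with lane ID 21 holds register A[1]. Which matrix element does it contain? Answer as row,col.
lane 21->21/4=5, 21 mod 4=1
i=1  r:5+0->5  c:2·1+1+0->3

5,3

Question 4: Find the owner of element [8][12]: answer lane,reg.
2,6

r: 8->gid=0,r8=1  c: 12->c8=1,tid=2,i&1=0
L=0*4+2=2  i=1*4+1*2+0=6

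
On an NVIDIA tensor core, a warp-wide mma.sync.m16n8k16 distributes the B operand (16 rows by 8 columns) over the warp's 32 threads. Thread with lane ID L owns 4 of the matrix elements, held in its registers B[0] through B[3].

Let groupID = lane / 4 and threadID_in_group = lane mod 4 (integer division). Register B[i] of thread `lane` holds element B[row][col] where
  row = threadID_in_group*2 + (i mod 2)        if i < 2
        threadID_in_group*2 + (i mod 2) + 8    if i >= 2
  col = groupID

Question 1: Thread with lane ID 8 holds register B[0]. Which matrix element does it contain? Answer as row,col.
lane 8: grp=2 (8/4), tig=0 (8%4)
i=0: r=0*2+0+0=0, c=grp=2

0,2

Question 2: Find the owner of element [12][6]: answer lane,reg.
c=6⇒gr=6  r=12⇒Rb=1,th=2,odd=0
L=6*4+2=26  i=1*2+0=2

26,2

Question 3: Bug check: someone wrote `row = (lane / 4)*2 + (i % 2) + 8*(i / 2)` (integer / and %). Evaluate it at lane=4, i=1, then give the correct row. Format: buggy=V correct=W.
`(lane / 4)*2 + (i % 2) + 8*(i / 2)`[4,1]→3
lane 4→4/4=1, 4 mod 4=0
i=1  r:2·0+1+0→1  c:1
row: 3 vs 1

buggy=3 correct=1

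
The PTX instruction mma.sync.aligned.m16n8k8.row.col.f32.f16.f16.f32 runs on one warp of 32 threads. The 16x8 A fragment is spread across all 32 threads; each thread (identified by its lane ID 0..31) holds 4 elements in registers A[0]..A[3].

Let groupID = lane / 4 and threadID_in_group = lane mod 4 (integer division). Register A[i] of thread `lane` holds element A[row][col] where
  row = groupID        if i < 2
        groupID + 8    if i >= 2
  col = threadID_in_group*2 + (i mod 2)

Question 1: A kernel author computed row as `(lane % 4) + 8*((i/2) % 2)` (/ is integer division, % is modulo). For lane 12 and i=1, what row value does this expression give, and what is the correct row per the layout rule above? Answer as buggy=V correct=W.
buggy=0 correct=3

`(lane % 4) + 8*((i/2) % 2)`[12,1]=>0
lane 12=>12/4=3, 12 mod 4=0
i=1  r:3+0=>3  c:2·0+1=>1
row: 0 vs 3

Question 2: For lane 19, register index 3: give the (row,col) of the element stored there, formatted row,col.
12,7

lane 19: grp=4 (19/4), tig=3 (19%4)
i=3: r=4+8=12, c=3*2+1=7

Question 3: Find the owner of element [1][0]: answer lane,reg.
4,0

r: 1->gid=1,r8=0  c: 0->tid=0,i&1=0
L=1*4+0=4  i=0*2+0=0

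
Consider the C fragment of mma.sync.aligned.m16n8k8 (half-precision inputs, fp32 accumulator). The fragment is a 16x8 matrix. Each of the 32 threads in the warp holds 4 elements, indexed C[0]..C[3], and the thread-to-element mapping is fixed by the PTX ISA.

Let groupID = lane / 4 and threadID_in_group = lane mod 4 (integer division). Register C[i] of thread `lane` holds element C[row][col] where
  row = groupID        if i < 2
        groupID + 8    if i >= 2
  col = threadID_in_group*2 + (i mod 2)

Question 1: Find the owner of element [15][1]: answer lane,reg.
r: 15->gid=7,r8=1  c: 1->tid=0,i&1=1
L=7*4+0=28  i=1*2+1=3

28,3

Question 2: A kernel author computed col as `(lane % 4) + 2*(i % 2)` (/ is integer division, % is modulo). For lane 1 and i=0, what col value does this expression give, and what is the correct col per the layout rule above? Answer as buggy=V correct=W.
`(lane % 4) + 2*(i % 2)`[1,0]=>1
1: grp=0,tig=1
[0] (0+0,1*2+0) = (0,2)
col: 1 vs 2

buggy=1 correct=2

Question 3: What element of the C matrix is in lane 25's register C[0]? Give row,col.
6,2

lane 25→25/4=6, 25 mod 4=1
i=0  r:6+0→6  c:2·1+0→2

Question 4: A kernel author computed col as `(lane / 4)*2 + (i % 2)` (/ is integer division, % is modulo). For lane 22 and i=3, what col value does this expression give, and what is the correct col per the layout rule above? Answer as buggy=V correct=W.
`(lane / 4)*2 + (i % 2)`[22,3]⇒11
lane 22: gr=5 (22/4), th=2 (22%4)
i=3: r=5+8=13, c=2*2+1=5
col: 11 vs 5

buggy=11 correct=5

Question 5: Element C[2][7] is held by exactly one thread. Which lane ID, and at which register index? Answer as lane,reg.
11,1

r=2→G=2,rhi=0  c=7→T=3,p=1
L=2*4+3=11  i=0*2+1=1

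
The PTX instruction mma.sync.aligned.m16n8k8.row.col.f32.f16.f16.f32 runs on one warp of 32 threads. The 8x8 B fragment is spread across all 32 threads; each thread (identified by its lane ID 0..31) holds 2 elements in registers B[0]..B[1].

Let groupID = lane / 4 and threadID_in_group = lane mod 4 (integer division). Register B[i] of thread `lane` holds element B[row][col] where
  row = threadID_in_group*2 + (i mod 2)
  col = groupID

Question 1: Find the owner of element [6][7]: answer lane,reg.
31,0

c:7=>grp=7  r:6=>tig=3,lo=0
L=7*4+3=31  i=0=0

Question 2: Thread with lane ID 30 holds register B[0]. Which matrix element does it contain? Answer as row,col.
4,7

lane 30: G=7 (30/4), T=2 (30%4)
i=0: r=2*2+0=4, c=G=7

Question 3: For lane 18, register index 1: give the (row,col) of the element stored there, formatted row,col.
lane 18: G=4 (18/4), T=2 (18%4)
i=1: r=2*2+1=5, c=G=4

5,4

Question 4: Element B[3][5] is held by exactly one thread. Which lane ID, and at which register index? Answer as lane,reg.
21,1

c=5→G=5  r=3→T=1,p=1
L=5*4+1=21  i=1=1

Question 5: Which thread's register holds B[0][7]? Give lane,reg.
c=7⇒gr=7  r=0⇒th=0,odd=0
L=7*4+0=28  i=0=0

28,0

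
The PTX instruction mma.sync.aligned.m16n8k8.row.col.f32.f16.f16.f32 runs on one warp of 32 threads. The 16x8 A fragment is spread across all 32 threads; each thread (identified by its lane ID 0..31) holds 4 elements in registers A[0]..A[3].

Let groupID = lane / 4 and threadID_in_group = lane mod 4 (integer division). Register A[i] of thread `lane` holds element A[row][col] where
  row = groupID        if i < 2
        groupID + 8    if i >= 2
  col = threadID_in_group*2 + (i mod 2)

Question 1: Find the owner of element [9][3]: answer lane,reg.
5,3

r=9⇒gr=1,Rb=1  c=3⇒th=1,odd=1
L=1*4+1=5  i=1*2+1=3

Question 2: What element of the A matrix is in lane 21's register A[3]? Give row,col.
13,3

lane 21->21/4=5, 21 mod 4=1
i=3  r:5+8->13  c:2·1+1->3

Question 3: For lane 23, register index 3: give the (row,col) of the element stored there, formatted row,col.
lane 23⇒23/4=5, 23 mod 4=3
i=3  r:5+8⇒13  c:2·3+1⇒7

13,7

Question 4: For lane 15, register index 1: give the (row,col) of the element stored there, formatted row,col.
3,7

L=15->g=15>>2=3, t=15&3=3
[1]->row 3+0=3  col 3·2+1=7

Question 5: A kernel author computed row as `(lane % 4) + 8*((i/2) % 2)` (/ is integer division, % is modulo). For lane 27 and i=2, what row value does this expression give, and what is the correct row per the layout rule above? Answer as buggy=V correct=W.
buggy=11 correct=14

`(lane % 4) + 8*((i/2) % 2)`[27,2]->11
lane 27: gid=6 (27/4), tid=3 (27%4)
i=2: r=6+8=14, c=3*2+0=6
row: 11 vs 14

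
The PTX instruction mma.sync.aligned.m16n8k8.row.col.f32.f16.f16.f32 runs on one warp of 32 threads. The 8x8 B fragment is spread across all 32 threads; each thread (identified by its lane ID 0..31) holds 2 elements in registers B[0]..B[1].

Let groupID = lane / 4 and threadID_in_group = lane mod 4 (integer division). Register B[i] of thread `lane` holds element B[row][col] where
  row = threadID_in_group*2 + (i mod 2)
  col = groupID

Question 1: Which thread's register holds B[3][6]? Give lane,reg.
25,1

c=6→G=6  r=3→T=1,p=1
L=6*4+1=25  i=1=1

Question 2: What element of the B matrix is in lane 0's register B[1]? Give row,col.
0: g=0,t=0
[1] (0*2+1,0) = (1,0)

1,0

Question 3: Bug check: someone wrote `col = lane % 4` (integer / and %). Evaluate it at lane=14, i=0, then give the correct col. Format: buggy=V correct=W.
`lane % 4`[14,0]⇒2
lane 14⇒14/4=3, 14 mod 4=2
i=0  r:2·2+0⇒4  c:3
col: 2 vs 3

buggy=2 correct=3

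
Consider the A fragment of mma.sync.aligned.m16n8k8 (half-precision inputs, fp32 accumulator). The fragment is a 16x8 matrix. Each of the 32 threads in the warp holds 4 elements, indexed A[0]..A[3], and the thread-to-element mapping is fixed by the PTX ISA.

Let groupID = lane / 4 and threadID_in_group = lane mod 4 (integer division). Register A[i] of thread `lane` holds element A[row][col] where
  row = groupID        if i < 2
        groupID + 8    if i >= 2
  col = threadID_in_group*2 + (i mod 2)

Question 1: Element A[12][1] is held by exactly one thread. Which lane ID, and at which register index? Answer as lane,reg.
16,3

r=12→G=4,rhi=1  c=1→T=0,p=1
L=4*4+0=16  i=1*2+1=3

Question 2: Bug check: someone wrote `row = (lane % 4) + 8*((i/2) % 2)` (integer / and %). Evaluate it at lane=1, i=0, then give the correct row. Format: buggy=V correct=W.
`(lane % 4) + 8*((i/2) % 2)`[1,0]⇒1
lane 1: gr=0 (1/4), th=1 (1%4)
i=0: r=0+0=0, c=1*2+0=2
row: 1 vs 0

buggy=1 correct=0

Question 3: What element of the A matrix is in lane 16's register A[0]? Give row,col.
lane 16: g=4 (16/4), t=0 (16%4)
i=0: r=4+0=4, c=0*2+0=0

4,0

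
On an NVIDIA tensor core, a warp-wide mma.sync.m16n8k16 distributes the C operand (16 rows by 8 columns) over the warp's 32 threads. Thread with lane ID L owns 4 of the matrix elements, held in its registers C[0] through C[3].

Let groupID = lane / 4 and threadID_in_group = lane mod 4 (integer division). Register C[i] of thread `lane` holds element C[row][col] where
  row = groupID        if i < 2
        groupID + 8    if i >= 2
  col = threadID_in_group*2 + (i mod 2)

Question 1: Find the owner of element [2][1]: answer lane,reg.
8,1

r=2→G=2,rhi=0  c=1→T=0,p=1
L=2*4+0=8  i=0*2+1=1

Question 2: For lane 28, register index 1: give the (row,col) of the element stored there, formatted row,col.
7,1

lane 28: G=7 (28/4), T=0 (28%4)
i=1: r=7+0=7, c=0*2+1=1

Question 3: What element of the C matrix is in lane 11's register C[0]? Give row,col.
2,6

L=11->g=11>>2=2, t=11&3=3
[0]->row 2+0=2  col 3·2+0=6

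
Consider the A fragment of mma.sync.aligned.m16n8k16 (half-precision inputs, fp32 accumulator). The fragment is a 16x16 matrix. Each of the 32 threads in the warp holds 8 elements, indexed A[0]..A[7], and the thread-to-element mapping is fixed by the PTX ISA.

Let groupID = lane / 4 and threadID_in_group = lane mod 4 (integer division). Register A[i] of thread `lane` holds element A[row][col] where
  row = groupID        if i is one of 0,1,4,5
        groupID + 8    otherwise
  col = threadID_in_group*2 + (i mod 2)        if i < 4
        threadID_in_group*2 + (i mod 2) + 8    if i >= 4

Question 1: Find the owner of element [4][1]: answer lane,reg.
16,1

r=4⇒gr=4,Rb=0  c=1⇒Cb=0,th=0,odd=1
L=4*4+0=16  i=0*4+0*2+1=1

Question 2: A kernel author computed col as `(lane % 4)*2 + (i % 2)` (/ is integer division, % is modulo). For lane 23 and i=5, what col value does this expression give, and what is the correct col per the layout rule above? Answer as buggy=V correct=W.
`(lane % 4)*2 + (i % 2)`[23,5]->7
lane 23->23/4=5, 23 mod 4=3
i=5  r:5+0->5  c:2·3+1+8->15
col: 7 vs 15

buggy=7 correct=15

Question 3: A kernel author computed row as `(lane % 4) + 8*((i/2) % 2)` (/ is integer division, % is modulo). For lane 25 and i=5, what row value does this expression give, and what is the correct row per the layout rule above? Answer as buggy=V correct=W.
buggy=1 correct=6

`(lane % 4) + 8*((i/2) % 2)`[25,5]⇒1
L=25⇒gr=25>>2=6, th=25&3=1
[5]⇒row 6+0=6  col 1·2+1+8=11
row: 1 vs 6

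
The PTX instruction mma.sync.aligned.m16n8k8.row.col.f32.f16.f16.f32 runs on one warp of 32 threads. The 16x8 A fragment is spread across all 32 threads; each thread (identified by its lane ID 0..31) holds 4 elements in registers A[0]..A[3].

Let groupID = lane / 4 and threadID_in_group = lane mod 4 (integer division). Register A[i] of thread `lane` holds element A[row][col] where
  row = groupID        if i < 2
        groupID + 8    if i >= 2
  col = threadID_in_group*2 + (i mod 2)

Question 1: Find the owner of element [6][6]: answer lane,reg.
r=6->g=6,rb=0  c=6->t=3,b0=0
L=6*4+3=27  i=0*2+0=0

27,0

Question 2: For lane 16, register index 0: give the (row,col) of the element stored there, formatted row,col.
lane 16->16/4=4, 16 mod 4=0
i=0  r:4+0->4  c:2·0+0->0

4,0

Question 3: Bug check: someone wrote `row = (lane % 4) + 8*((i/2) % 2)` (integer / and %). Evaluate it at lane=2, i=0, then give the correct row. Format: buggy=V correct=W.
`(lane % 4) + 8*((i/2) % 2)`[2,0]⇒2
lane 2⇒2/4=0, 2 mod 4=2
i=0  r:0+0⇒0  c:2·2+0⇒4
row: 2 vs 0

buggy=2 correct=0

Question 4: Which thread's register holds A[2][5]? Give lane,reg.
10,1

r:2=>grp=2,rB=0  c:5=>tig=2,lo=1
L=2*4+2=10  i=0*2+1=1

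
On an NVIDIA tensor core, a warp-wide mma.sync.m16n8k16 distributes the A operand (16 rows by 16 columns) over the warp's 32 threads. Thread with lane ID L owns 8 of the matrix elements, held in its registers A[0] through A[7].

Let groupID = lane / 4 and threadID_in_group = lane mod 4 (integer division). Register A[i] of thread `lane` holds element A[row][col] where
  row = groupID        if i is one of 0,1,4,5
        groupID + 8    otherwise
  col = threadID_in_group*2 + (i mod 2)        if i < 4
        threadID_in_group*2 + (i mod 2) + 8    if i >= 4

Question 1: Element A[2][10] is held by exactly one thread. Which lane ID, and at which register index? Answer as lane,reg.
r=2→G=2,rhi=0  c=10→chi=1,T=1,p=0
L=2*4+1=9  i=1*4+0*2+0=4

9,4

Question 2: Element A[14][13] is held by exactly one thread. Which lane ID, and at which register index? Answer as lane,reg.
r: 14->gid=6,r8=1  c: 13->c8=1,tid=2,i&1=1
L=6*4+2=26  i=1*4+1*2+1=7

26,7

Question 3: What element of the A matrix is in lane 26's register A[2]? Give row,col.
14,4

lane 26=>26/4=6, 26 mod 4=2
i=2  r:6+8=>14  c:2·2+0+0=>4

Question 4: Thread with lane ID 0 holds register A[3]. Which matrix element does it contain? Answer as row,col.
8,1

L=0=>grp=0>>2=0, tig=0&3=0
[3]=>row 0+8=8  col 0·2+1+0=1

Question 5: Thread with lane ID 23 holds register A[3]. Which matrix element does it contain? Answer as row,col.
23: g=5,t=3
[3] (5+8,3*2+1+0) = (13,7)

13,7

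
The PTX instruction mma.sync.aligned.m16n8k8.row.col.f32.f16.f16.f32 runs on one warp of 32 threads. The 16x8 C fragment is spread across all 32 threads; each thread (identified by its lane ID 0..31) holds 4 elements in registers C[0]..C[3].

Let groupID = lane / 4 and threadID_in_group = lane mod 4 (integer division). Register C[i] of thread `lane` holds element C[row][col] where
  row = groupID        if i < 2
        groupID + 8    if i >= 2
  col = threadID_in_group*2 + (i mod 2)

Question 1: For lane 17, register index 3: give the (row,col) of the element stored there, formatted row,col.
L=17→G=17>>2=4, T=17&3=1
[3]→row 4+8=12  col 1·2+1=3

12,3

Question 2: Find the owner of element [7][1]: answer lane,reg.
28,1

r=7⇒gr=7,Rb=0  c=1⇒th=0,odd=1
L=7*4+0=28  i=0*2+1=1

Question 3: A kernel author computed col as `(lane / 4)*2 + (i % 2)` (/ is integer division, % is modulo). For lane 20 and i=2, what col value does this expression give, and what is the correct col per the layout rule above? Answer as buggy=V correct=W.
`(lane / 4)*2 + (i % 2)`[20,2]->10
20: g=5,t=0
[2] (5+8,0*2+0) = (13,0)
col: 10 vs 0

buggy=10 correct=0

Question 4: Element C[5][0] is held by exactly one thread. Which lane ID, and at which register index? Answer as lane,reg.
r=5→G=5,rhi=0  c=0→T=0,p=0
L=5*4+0=20  i=0*2+0=0

20,0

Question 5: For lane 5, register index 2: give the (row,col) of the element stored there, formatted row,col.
9,2

lane 5: g=1 (5/4), t=1 (5%4)
i=2: r=1+8=9, c=1*2+0=2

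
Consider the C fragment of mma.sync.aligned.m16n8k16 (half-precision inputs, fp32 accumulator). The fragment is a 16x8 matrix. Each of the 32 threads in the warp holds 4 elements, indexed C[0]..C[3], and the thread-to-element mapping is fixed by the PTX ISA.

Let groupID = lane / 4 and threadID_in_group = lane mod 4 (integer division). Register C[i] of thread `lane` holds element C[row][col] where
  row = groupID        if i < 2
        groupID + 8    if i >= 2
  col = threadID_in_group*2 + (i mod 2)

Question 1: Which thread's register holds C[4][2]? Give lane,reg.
r=4⇒gr=4,Rb=0  c=2⇒th=1,odd=0
L=4*4+1=17  i=0*2+0=0

17,0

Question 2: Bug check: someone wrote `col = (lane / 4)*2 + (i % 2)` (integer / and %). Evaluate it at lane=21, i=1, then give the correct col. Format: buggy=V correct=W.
`(lane / 4)*2 + (i % 2)`[21,1]->11
lane 21->21/4=5, 21 mod 4=1
i=1  r:5+0->5  c:2·1+1->3
col: 11 vs 3

buggy=11 correct=3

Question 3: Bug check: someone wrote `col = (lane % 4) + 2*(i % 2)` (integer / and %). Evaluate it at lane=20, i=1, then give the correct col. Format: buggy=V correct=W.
buggy=2 correct=1

`(lane % 4) + 2*(i % 2)`[20,1]->2
20: g=5,t=0
[1] (5+0,0*2+1) = (5,1)
col: 2 vs 1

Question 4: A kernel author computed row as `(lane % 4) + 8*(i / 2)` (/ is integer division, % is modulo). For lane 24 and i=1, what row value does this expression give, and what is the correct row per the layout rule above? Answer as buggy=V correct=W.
buggy=0 correct=6

`(lane % 4) + 8*(i / 2)`[24,1]->0
L=24->g=24>>2=6, t=24&3=0
[1]->row 6+0=6  col 0·2+1=1
row: 0 vs 6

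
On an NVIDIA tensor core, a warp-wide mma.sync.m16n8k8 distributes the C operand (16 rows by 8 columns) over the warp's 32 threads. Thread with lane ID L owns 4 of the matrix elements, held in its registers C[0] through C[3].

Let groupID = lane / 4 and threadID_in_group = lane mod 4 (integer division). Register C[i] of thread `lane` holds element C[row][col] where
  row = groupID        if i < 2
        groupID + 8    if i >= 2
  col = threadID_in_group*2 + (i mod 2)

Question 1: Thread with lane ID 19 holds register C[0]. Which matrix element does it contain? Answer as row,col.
4,6

19: g=4,t=3
[0] (4+0,3*2+0) = (4,6)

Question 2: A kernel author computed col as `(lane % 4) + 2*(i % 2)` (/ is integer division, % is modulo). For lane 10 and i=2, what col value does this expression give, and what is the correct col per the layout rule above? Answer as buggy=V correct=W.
`(lane % 4) + 2*(i % 2)`[10,2]=>2
10: grp=2,tig=2
[2] (2+8,2*2+0) = (10,4)
col: 2 vs 4

buggy=2 correct=4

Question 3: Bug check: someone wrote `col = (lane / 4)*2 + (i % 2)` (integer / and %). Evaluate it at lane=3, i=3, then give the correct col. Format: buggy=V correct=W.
buggy=1 correct=7

`(lane / 4)*2 + (i % 2)`[3,3]=>1
lane 3: grp=0 (3/4), tig=3 (3%4)
i=3: r=0+8=8, c=3*2+1=7
col: 1 vs 7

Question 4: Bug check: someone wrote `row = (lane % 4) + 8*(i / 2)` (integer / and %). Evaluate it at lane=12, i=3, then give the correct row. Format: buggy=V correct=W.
buggy=8 correct=11

`(lane % 4) + 8*(i / 2)`[12,3]->8
lane 12: g=3 (12/4), t=0 (12%4)
i=3: r=3+8=11, c=0*2+1=1
row: 8 vs 11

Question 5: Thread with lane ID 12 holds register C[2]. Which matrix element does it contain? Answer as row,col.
lane 12→12/4=3, 12 mod 4=0
i=2  r:3+8→11  c:2·0+0→0

11,0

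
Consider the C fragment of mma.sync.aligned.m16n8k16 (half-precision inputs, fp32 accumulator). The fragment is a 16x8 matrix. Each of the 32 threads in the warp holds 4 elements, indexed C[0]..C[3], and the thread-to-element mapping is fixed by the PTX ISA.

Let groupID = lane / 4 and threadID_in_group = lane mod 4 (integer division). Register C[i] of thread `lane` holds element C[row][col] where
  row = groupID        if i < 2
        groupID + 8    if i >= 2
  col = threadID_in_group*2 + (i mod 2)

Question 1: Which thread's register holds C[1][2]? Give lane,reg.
5,0

r=1→G=1,rhi=0  c=2→T=1,p=0
L=1*4+1=5  i=0*2+0=0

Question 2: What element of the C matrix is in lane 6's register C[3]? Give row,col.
9,5

L=6→G=6>>2=1, T=6&3=2
[3]→row 1+8=9  col 2·2+1=5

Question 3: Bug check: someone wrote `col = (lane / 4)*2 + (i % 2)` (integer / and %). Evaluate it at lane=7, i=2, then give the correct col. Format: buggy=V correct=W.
`(lane / 4)*2 + (i % 2)`[7,2]→2
lane 7→7/4=1, 7 mod 4=3
i=2  r:1+8→9  c:2·3+0→6
col: 2 vs 6

buggy=2 correct=6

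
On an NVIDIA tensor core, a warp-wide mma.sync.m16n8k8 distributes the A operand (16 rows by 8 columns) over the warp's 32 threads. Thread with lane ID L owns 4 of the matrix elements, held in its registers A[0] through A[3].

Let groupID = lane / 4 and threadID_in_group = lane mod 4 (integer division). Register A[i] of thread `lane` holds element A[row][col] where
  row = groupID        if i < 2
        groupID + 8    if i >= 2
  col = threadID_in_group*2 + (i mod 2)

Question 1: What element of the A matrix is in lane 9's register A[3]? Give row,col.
10,3

lane 9: grp=2 (9/4), tig=1 (9%4)
i=3: r=2+8=10, c=1*2+1=3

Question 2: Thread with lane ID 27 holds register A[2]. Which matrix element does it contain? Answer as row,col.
14,6

lane 27: grp=6 (27/4), tig=3 (27%4)
i=2: r=6+8=14, c=3*2+0=6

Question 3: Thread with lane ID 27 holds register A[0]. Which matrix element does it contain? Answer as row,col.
lane 27⇒27/4=6, 27 mod 4=3
i=0  r:6+0⇒6  c:2·3+0⇒6

6,6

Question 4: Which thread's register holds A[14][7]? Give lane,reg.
27,3

r=14→G=6,rhi=1  c=7→T=3,p=1
L=6*4+3=27  i=1*2+1=3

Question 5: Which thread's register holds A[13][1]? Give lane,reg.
r=13⇒gr=5,Rb=1  c=1⇒th=0,odd=1
L=5*4+0=20  i=1*2+1=3

20,3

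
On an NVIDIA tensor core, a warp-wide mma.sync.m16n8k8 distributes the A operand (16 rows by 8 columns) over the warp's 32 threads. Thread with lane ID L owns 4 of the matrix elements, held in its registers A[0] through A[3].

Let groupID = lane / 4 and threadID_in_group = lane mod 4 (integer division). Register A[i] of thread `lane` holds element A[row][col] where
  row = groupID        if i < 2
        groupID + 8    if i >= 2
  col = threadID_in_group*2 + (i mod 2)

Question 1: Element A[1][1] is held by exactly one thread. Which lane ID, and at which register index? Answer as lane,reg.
4,1

r=1→G=1,rhi=0  c=1→T=0,p=1
L=1*4+0=4  i=0*2+1=1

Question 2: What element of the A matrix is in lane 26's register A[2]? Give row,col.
14,4

lane 26->26/4=6, 26 mod 4=2
i=2  r:6+8->14  c:2·2+0->4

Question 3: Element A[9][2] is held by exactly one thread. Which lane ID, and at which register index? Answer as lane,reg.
r:9=>grp=1,rB=1  c:2=>tig=1,lo=0
L=1*4+1=5  i=1*2+0=2

5,2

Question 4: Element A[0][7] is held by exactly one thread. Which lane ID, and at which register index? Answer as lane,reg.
3,1

r=0⇒gr=0,Rb=0  c=7⇒th=3,odd=1
L=0*4+3=3  i=0*2+1=1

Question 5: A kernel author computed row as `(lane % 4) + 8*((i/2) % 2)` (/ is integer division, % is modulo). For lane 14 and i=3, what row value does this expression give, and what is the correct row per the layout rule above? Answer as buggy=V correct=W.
`(lane % 4) + 8*((i/2) % 2)`[14,3]->10
lane 14->14/4=3, 14 mod 4=2
i=3  r:3+8->11  c:2·2+1->5
row: 10 vs 11

buggy=10 correct=11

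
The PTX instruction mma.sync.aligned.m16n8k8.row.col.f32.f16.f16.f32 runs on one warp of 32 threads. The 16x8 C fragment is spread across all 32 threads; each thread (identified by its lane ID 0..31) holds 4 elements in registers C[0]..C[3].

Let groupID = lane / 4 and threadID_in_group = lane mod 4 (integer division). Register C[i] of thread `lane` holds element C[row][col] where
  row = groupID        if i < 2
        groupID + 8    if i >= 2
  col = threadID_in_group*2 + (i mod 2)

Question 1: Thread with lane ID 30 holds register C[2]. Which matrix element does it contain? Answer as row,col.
15,4

lane 30=>30/4=7, 30 mod 4=2
i=2  r:7+8=>15  c:2·2+0=>4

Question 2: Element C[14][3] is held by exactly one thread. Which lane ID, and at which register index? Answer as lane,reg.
25,3

r:14=>grp=6,rB=1  c:3=>tig=1,lo=1
L=6*4+1=25  i=1*2+1=3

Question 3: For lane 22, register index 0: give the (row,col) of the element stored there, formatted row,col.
5,4

22: G=5,T=2
[0] (5+0,2*2+0) = (5,4)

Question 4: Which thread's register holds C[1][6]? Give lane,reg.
7,0

r=1⇒gr=1,Rb=0  c=6⇒th=3,odd=0
L=1*4+3=7  i=0*2+0=0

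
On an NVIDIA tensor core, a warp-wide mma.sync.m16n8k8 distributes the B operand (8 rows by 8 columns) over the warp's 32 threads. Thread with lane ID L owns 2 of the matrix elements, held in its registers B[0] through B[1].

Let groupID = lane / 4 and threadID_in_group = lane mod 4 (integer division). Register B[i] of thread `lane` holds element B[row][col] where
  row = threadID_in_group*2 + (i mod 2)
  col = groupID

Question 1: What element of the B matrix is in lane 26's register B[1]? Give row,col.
L=26→G=26>>2=6, T=26&3=2
[1]→row 2·2+1=5  col G=6

5,6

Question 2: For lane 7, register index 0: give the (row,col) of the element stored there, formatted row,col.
L=7→G=7>>2=1, T=7&3=3
[0]→row 3·2+0=6  col G=1

6,1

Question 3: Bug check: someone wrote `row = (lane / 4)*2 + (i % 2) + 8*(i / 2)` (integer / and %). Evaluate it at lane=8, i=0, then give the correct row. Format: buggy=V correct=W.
`(lane / 4)*2 + (i % 2) + 8*(i / 2)`[8,0]->4
lane 8: g=2 (8/4), t=0 (8%4)
i=0: r=0*2+0=0, c=g=2
row: 4 vs 0

buggy=4 correct=0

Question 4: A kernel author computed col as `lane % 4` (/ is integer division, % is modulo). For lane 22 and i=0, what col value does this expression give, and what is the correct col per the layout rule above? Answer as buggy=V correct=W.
buggy=2 correct=5

`lane % 4`[22,0]=>2
lane 22=>22/4=5, 22 mod 4=2
i=0  r:2·2+0=>4  c:5
col: 2 vs 5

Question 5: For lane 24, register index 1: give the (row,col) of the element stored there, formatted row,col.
lane 24⇒24/4=6, 24 mod 4=0
i=1  r:2·0+1⇒1  c:6

1,6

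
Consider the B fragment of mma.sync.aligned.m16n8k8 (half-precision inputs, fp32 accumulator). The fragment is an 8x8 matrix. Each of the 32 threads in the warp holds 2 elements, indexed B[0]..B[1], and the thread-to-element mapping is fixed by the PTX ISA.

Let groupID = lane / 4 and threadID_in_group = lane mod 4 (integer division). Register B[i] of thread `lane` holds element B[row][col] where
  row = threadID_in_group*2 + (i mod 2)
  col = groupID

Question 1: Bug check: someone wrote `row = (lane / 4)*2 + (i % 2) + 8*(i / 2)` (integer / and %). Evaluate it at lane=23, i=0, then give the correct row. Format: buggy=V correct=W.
`(lane / 4)*2 + (i % 2) + 8*(i / 2)`[23,0]->10
lane 23: gid=5 (23/4), tid=3 (23%4)
i=0: r=3*2+0=6, c=gid=5
row: 10 vs 6

buggy=10 correct=6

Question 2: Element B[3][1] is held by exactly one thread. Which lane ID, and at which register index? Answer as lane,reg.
5,1

c=1⇒gr=1  r=3⇒th=1,odd=1
L=1*4+1=5  i=1=1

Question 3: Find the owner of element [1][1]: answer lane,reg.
c=1⇒gr=1  r=1⇒th=0,odd=1
L=1*4+0=4  i=1=1

4,1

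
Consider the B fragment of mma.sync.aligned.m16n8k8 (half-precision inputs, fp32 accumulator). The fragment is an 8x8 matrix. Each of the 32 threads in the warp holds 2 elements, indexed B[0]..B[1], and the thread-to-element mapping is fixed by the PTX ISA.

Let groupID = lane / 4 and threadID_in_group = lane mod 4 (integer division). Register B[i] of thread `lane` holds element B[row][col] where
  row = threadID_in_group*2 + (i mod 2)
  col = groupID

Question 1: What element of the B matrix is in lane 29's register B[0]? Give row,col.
lane 29->29/4=7, 29 mod 4=1
i=0  r:2·1+0->2  c:7

2,7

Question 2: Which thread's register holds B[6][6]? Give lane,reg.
27,0

c=6⇒gr=6  r=6⇒th=3,odd=0
L=6*4+3=27  i=0=0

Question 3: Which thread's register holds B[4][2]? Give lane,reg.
c=2->g=2  r=4->t=2,b0=0
L=2*4+2=10  i=0=0

10,0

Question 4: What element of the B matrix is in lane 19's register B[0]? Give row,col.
lane 19: gid=4 (19/4), tid=3 (19%4)
i=0: r=3*2+0=6, c=gid=4

6,4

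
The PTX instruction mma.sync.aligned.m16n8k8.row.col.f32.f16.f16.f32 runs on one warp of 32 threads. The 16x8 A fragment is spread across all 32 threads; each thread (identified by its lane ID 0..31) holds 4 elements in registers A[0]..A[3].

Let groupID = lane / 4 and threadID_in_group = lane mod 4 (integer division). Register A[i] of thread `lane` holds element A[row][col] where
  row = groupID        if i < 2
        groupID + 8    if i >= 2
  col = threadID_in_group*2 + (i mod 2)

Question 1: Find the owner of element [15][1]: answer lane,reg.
28,3

r=15->g=7,rb=1  c=1->t=0,b0=1
L=7*4+0=28  i=1*2+1=3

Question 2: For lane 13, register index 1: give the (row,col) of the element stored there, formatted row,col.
3,3

lane 13=>13/4=3, 13 mod 4=1
i=1  r:3+0=>3  c:2·1+1=>3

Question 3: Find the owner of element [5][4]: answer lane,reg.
r: 5->gid=5,r8=0  c: 4->tid=2,i&1=0
L=5*4+2=22  i=0*2+0=0

22,0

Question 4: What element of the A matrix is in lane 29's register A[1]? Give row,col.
7,3

29: G=7,T=1
[1] (7+0,1*2+1) = (7,3)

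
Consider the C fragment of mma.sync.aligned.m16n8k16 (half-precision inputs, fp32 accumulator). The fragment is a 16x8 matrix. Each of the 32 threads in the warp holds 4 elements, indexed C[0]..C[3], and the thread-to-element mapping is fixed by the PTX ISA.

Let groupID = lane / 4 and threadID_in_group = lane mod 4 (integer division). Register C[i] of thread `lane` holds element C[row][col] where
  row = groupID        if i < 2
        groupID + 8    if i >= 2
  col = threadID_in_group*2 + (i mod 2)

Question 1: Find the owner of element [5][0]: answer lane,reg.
r=5→G=5,rhi=0  c=0→T=0,p=0
L=5*4+0=20  i=0*2+0=0

20,0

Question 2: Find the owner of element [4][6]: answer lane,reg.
r=4⇒gr=4,Rb=0  c=6⇒th=3,odd=0
L=4*4+3=19  i=0*2+0=0

19,0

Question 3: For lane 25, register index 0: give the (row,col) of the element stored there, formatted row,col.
lane 25→25/4=6, 25 mod 4=1
i=0  r:6+0→6  c:2·1+0→2

6,2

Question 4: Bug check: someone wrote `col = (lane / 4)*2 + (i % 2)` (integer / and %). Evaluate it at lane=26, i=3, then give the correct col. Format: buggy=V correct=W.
buggy=13 correct=5

`(lane / 4)*2 + (i % 2)`[26,3]->13
lane 26->26/4=6, 26 mod 4=2
i=3  r:6+8->14  c:2·2+1->5
col: 13 vs 5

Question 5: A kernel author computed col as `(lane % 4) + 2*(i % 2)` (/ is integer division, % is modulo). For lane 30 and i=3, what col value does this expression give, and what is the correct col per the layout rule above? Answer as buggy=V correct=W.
buggy=4 correct=5

`(lane % 4) + 2*(i % 2)`[30,3]→4
L=30→G=30>>2=7, T=30&3=2
[3]→row 7+8=15  col 2·2+1=5
col: 4 vs 5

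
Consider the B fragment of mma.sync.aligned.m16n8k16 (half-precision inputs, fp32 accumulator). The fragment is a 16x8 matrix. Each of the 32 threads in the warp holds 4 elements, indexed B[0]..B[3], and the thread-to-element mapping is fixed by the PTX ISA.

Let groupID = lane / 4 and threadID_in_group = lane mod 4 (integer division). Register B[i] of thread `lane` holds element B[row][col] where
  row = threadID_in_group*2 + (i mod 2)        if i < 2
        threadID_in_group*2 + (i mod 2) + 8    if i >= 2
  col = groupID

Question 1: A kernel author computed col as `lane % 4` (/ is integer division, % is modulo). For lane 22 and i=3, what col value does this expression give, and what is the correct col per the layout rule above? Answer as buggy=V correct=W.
`lane % 4`[22,3]⇒2
lane 22: gr=5 (22/4), th=2 (22%4)
i=3: r=2*2+1+8=13, c=gr=5
col: 2 vs 5

buggy=2 correct=5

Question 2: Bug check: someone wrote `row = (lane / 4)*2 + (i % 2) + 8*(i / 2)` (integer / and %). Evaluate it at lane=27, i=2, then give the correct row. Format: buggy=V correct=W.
`(lane / 4)*2 + (i % 2) + 8*(i / 2)`[27,2]=>20
L=27=>grp=27>>2=6, tig=27&3=3
[2]=>row 3·2+0+8=14  col grp=6
row: 20 vs 14

buggy=20 correct=14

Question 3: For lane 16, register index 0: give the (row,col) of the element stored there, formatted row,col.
0,4

lane 16->16/4=4, 16 mod 4=0
i=0  r:2·0+0+0->0  c:4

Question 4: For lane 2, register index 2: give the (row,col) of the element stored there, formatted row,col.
lane 2⇒2/4=0, 2 mod 4=2
i=2  r:2·2+0+8⇒12  c:0

12,0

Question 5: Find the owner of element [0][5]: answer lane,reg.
c=5→G=5  r=0→rhi=0,T=0,p=0
L=5*4+0=20  i=0*2+0=0

20,0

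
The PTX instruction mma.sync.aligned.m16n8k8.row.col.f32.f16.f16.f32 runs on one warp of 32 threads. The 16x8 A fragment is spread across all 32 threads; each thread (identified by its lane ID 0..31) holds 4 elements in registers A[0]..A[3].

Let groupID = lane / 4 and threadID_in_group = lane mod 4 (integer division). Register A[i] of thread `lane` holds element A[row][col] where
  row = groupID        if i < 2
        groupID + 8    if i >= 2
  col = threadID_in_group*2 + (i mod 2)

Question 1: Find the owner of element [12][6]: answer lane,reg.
19,2

r=12→G=4,rhi=1  c=6→T=3,p=0
L=4*4+3=19  i=1*2+0=2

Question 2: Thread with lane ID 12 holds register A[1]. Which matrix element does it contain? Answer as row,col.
3,1

12: grp=3,tig=0
[1] (3+0,0*2+1) = (3,1)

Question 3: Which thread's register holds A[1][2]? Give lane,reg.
r: 1->gid=1,r8=0  c: 2->tid=1,i&1=0
L=1*4+1=5  i=0*2+0=0

5,0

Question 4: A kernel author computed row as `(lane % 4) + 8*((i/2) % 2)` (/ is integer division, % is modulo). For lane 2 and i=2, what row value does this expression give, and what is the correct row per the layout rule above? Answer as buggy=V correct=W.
`(lane % 4) + 8*((i/2) % 2)`[2,2]->10
lane 2->2/4=0, 2 mod 4=2
i=2  r:0+8->8  c:2·2+0->4
row: 10 vs 8

buggy=10 correct=8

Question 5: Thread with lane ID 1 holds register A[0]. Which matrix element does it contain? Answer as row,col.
L=1→G=1>>2=0, T=1&3=1
[0]→row 0+0=0  col 1·2+0=2

0,2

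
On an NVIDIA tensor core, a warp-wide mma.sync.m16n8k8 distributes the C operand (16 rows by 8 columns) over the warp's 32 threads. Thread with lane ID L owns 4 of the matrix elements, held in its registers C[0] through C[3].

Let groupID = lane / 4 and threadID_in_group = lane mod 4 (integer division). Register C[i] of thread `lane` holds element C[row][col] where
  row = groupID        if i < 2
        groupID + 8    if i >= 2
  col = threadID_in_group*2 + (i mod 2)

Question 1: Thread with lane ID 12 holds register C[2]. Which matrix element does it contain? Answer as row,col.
lane 12=>12/4=3, 12 mod 4=0
i=2  r:3+8=>11  c:2·0+0=>0

11,0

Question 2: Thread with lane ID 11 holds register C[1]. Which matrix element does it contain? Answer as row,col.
L=11⇒gr=11>>2=2, th=11&3=3
[1]⇒row 2+0=2  col 3·2+1=7

2,7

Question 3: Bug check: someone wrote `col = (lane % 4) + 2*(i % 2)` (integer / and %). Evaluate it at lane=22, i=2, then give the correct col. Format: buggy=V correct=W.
`(lane % 4) + 2*(i % 2)`[22,2]=>2
lane 22=>22/4=5, 22 mod 4=2
i=2  r:5+8=>13  c:2·2+0=>4
col: 2 vs 4

buggy=2 correct=4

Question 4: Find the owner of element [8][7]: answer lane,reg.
3,3

r=8→G=0,rhi=1  c=7→T=3,p=1
L=0*4+3=3  i=1*2+1=3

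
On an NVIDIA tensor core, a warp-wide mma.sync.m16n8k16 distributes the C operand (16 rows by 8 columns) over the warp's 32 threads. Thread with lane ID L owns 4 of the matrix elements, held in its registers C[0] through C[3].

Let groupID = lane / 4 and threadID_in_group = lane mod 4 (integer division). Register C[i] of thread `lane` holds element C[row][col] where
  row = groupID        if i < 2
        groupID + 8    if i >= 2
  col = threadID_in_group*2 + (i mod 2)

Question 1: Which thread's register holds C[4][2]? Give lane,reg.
r=4->g=4,rb=0  c=2->t=1,b0=0
L=4*4+1=17  i=0*2+0=0

17,0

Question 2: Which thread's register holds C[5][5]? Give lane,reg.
22,1

r:5=>grp=5,rB=0  c:5=>tig=2,lo=1
L=5*4+2=22  i=0*2+1=1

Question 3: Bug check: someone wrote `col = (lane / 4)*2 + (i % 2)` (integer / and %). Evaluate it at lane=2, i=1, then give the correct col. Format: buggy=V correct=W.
`(lane / 4)*2 + (i % 2)`[2,1]->1
lane 2->2/4=0, 2 mod 4=2
i=1  r:0+0->0  c:2·2+1->5
col: 1 vs 5

buggy=1 correct=5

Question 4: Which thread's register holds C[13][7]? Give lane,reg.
23,3

r=13⇒gr=5,Rb=1  c=7⇒th=3,odd=1
L=5*4+3=23  i=1*2+1=3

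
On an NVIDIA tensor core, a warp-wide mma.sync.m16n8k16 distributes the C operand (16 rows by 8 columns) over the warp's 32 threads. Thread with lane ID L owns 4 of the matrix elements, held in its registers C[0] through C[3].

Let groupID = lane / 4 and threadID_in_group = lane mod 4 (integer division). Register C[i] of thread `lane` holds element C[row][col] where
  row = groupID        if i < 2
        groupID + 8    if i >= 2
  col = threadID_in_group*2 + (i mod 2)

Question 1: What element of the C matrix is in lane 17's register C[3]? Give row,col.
12,3

17: g=4,t=1
[3] (4+8,1*2+1) = (12,3)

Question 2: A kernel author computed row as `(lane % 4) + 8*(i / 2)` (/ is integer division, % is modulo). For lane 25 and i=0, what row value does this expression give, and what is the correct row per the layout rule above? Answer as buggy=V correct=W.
buggy=1 correct=6

`(lane % 4) + 8*(i / 2)`[25,0]->1
lane 25: gid=6 (25/4), tid=1 (25%4)
i=0: r=6+0=6, c=1*2+0=2
row: 1 vs 6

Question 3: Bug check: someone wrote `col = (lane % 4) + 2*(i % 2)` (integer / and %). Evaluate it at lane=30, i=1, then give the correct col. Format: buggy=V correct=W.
`(lane % 4) + 2*(i % 2)`[30,1]⇒4
lane 30⇒30/4=7, 30 mod 4=2
i=1  r:7+0⇒7  c:2·2+1⇒5
col: 4 vs 5

buggy=4 correct=5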